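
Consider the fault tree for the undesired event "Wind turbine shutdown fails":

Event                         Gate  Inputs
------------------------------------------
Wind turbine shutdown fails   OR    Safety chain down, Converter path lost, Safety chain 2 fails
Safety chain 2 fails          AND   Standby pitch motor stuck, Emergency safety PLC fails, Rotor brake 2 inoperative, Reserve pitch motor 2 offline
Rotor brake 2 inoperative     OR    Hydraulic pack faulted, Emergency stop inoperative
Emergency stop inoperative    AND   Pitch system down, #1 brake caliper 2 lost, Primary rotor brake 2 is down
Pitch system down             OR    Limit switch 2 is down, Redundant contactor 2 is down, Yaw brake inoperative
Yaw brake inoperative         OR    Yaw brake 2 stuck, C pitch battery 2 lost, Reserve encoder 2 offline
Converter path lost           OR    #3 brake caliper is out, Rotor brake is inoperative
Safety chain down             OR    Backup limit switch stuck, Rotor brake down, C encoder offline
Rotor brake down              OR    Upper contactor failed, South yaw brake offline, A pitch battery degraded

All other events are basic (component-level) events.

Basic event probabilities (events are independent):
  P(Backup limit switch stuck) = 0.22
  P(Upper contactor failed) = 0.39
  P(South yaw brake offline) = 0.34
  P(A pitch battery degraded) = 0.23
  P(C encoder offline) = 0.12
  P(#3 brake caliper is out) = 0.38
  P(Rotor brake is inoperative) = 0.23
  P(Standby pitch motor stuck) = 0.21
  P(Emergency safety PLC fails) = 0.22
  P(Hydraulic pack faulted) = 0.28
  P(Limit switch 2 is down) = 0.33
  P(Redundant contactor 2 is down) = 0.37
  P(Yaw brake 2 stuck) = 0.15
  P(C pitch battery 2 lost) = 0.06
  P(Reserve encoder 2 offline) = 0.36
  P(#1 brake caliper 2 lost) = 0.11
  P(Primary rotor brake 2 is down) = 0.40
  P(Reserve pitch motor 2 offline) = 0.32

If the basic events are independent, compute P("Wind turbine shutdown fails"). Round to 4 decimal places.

P(Rotor brake down) [OR] = 1 − (1−0.39) × (1−0.34) × (1−0.23) = 0.689998
P(Safety chain down) [OR] = 1 − (1−0.22) × (1−0.689998) × (1−0.12) = 0.787215
P(Converter path lost) [OR] = 1 − (1−0.38) × (1−0.23) = 0.522600
P(Yaw brake inoperative) [OR] = 1 − (1−0.15) × (1−0.06) × (1−0.36) = 0.488640
P(Pitch system down) [OR] = 1 − (1−0.33) × (1−0.37) × (1−0.488640) = 0.784155
P(Emergency stop inoperative) [AND] = 0.784155 × 0.11 × 0.40 = 0.034503
P(Rotor brake 2 inoperative) [OR] = 1 − (1−0.28) × (1−0.034503) = 0.304842
P(Safety chain 2 fails) [AND] = 0.21 × 0.22 × 0.304842 × 0.32 = 0.004507
P(Wind turbine shutdown fails) [OR] = 1 − (1−0.787215) × (1−0.522600) × (1−0.004507) = 0.898874
Rounded to 4 decimal places: P(Wind turbine shutdown fails) ≈ 0.8989.

0.8989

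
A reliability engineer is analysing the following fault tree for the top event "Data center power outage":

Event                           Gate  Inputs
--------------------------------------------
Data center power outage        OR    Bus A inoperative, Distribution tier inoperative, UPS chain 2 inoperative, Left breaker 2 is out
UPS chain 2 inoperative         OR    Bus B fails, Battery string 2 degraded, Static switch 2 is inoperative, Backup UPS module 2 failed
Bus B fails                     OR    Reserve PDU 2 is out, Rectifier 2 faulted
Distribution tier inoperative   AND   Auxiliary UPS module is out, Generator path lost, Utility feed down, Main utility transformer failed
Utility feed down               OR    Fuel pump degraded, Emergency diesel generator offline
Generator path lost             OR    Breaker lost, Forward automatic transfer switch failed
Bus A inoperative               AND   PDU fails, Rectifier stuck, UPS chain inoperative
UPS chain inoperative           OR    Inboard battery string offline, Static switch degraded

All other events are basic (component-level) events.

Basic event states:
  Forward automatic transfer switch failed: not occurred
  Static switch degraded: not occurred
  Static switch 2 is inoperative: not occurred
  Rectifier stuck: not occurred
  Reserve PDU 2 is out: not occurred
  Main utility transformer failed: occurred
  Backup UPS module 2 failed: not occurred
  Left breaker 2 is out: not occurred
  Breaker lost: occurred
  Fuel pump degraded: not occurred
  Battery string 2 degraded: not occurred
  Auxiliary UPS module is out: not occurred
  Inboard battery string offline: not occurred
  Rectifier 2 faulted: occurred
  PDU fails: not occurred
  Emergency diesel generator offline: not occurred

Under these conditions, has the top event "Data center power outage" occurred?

UPS chain inoperative [OR]: Inboard battery string offline=not, Static switch degraded=not → no input occurs → does not occur.
Bus A inoperative [AND]: PDU fails=not, Rectifier stuck=not, UPS chain inoperative=not → not all inputs occur → does not occur.
Generator path lost [OR]: Breaker lost=occurs, Forward automatic transfer switch failed=not → at least one input occurs → occurs.
Utility feed down [OR]: Fuel pump degraded=not, Emergency diesel generator offline=not → no input occurs → does not occur.
Distribution tier inoperative [AND]: Auxiliary UPS module is out=not, Generator path lost=occurs, Utility feed down=not, Main utility transformer failed=occurs → not all inputs occur → does not occur.
Bus B fails [OR]: Reserve PDU 2 is out=not, Rectifier 2 faulted=occurs → at least one input occurs → occurs.
UPS chain 2 inoperative [OR]: Bus B fails=occurs, Battery string 2 degraded=not, Static switch 2 is inoperative=not, Backup UPS module 2 failed=not → at least one input occurs → occurs.
Data center power outage [OR]: Bus A inoperative=not, Distribution tier inoperative=not, UPS chain 2 inoperative=occurs, Left breaker 2 is out=not → at least one input occurs → occurs.

Yes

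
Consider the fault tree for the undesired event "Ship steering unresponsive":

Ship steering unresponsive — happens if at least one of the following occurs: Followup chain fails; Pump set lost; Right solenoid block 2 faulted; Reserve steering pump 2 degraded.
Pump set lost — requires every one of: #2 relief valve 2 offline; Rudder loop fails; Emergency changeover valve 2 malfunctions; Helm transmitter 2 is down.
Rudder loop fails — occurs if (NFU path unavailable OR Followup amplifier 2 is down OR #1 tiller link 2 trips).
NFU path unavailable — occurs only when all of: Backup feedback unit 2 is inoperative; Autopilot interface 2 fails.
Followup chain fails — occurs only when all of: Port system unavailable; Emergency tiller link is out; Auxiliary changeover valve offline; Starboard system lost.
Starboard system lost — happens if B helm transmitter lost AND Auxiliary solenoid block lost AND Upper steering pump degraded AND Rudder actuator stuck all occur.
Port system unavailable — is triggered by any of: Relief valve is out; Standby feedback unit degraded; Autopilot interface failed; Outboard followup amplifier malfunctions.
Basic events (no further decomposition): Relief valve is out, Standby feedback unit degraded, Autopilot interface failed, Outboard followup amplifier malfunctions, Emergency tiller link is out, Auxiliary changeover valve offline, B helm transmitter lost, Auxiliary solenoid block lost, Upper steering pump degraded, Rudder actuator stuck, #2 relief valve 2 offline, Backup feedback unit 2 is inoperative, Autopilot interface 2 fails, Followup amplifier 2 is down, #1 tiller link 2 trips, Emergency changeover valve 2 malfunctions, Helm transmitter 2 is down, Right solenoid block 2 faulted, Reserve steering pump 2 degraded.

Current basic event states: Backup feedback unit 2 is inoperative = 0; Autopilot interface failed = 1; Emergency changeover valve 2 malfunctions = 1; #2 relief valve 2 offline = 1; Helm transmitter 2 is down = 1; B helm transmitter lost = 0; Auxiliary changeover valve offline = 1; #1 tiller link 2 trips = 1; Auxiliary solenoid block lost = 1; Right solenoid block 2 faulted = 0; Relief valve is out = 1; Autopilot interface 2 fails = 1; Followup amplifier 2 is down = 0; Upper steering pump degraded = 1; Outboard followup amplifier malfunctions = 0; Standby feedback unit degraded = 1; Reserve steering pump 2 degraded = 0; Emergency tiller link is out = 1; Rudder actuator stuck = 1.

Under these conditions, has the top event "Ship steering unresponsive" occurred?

Port system unavailable [OR]: Relief valve is out=occurs, Standby feedback unit degraded=occurs, Autopilot interface failed=occurs, Outboard followup amplifier malfunctions=not → at least one input occurs → occurs.
Starboard system lost [AND]: B helm transmitter lost=not, Auxiliary solenoid block lost=occurs, Upper steering pump degraded=occurs, Rudder actuator stuck=occurs → not all inputs occur → does not occur.
Followup chain fails [AND]: Port system unavailable=occurs, Emergency tiller link is out=occurs, Auxiliary changeover valve offline=occurs, Starboard system lost=not → not all inputs occur → does not occur.
NFU path unavailable [AND]: Backup feedback unit 2 is inoperative=not, Autopilot interface 2 fails=occurs → not all inputs occur → does not occur.
Rudder loop fails [OR]: NFU path unavailable=not, Followup amplifier 2 is down=not, #1 tiller link 2 trips=occurs → at least one input occurs → occurs.
Pump set lost [AND]: #2 relief valve 2 offline=occurs, Rudder loop fails=occurs, Emergency changeover valve 2 malfunctions=occurs, Helm transmitter 2 is down=occurs → all inputs occur → occurs.
Ship steering unresponsive [OR]: Followup chain fails=not, Pump set lost=occurs, Right solenoid block 2 faulted=not, Reserve steering pump 2 degraded=not → at least one input occurs → occurs.

Yes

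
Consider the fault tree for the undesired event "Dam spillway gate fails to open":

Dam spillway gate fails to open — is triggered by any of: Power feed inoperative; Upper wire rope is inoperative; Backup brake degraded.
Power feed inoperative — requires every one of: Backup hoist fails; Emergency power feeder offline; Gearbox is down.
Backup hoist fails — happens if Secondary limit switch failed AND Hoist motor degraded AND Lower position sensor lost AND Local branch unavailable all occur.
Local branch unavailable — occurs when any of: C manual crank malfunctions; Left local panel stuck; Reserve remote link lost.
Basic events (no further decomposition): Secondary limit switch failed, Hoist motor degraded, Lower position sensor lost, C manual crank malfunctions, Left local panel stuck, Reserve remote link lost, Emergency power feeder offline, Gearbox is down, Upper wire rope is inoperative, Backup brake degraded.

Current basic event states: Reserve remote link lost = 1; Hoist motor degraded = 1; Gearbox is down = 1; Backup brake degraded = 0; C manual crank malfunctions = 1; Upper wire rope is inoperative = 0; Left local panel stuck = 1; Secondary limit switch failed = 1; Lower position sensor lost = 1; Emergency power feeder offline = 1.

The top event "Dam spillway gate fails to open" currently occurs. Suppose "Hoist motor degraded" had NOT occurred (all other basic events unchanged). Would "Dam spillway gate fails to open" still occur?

Counterfactual: set "Hoist motor degraded" to not occurred.
Local branch unavailable [OR]: C manual crank malfunctions=occurs, Left local panel stuck=occurs, Reserve remote link lost=occurs → at least one input occurs → occurs.
Backup hoist fails [AND]: Secondary limit switch failed=occurs, Hoist motor degraded=not, Lower position sensor lost=occurs, Local branch unavailable=occurs → not all inputs occur → does not occur.
Power feed inoperative [AND]: Backup hoist fails=not, Emergency power feeder offline=occurs, Gearbox is down=occurs → not all inputs occur → does not occur.
Dam spillway gate fails to open [OR]: Power feed inoperative=not, Upper wire rope is inoperative=not, Backup brake degraded=not → no input occurs → does not occur.

No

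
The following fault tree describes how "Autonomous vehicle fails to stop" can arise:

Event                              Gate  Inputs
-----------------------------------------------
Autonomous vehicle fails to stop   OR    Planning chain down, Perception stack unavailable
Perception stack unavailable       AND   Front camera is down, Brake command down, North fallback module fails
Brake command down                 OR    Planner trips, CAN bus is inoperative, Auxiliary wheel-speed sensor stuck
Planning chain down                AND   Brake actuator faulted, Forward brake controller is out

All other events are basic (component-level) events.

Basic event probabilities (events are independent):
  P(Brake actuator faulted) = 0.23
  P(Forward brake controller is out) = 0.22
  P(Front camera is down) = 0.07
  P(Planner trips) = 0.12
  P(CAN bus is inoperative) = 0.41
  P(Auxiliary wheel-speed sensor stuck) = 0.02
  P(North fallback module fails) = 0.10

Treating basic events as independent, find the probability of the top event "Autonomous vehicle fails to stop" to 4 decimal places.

0.0539

P(Planning chain down) [AND] = 0.23 × 0.22 = 0.050600
P(Brake command down) [OR] = 1 − (1−0.12) × (1−0.41) × (1−0.02) = 0.491184
P(Perception stack unavailable) [AND] = 0.07 × 0.491184 × 0.10 = 0.003438
P(Autonomous vehicle fails to stop) [OR] = 1 − (1−0.050600) × (1−0.003438) = 0.053864
Rounded to 4 decimal places: P(Autonomous vehicle fails to stop) ≈ 0.0539.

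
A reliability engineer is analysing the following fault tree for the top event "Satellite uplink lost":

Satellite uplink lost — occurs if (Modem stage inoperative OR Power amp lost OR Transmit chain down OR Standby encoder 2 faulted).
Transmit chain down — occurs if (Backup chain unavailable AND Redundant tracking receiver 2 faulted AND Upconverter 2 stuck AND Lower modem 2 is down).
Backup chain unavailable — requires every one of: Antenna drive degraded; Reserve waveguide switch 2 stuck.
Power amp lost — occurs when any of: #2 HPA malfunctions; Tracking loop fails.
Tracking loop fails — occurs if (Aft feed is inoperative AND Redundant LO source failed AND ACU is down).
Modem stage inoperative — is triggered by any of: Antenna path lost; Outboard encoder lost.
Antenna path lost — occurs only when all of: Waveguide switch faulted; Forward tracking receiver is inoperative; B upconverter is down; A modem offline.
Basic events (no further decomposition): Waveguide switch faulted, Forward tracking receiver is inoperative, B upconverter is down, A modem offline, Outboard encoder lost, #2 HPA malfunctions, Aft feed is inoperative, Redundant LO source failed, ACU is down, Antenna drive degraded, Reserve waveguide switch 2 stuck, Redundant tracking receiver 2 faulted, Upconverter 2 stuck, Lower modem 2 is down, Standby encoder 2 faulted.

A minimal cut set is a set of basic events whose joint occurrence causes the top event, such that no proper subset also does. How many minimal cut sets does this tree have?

Antenna path lost [AND]: one cut set from each child combined → 1 × 1 × 1 × 1 = 1 cut set(s).
Modem stage inoperative [OR]: union of children's cut sets → 2 cut set(s).
Tracking loop fails [AND]: one cut set from each child combined → 1 × 1 × 1 = 1 cut set(s).
Power amp lost [OR]: union of children's cut sets → 2 cut set(s).
Backup chain unavailable [AND]: one cut set from each child combined → 1 × 1 = 1 cut set(s).
Transmit chain down [AND]: one cut set from each child combined → 1 × 1 × 1 × 1 = 1 cut set(s).
Satellite uplink lost [OR]: union of children's cut sets → 6 cut set(s).
Minimal cut sets: {A modem offline, B upconverter is down, Forward tracking receiver is inoperative, Waveguide switch faulted}; {Outboard encoder lost}; {#2 HPA malfunctions}; {ACU is down, Aft feed is inoperative, Redundant LO source failed}; {Antenna drive degraded, Lower modem 2 is down, Redundant tracking receiver 2 faulted, Reserve waveguide switch 2 stuck, Upconverter 2 stuck}; {Standby encoder 2 faulted}.

6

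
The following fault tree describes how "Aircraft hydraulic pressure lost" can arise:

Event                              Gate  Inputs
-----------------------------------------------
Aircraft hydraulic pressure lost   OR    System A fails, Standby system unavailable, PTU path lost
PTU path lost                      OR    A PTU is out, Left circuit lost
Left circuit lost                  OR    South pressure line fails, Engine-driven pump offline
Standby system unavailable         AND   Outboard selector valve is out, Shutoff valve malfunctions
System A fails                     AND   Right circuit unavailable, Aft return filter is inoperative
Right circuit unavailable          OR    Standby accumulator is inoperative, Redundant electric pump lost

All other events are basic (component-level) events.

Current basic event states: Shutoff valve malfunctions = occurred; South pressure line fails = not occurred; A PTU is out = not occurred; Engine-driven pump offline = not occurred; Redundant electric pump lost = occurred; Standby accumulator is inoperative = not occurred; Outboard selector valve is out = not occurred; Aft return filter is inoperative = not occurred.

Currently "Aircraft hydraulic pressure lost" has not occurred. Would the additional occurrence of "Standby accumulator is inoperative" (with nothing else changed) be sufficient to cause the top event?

No

Counterfactual: set "Standby accumulator is inoperative" to occurred.
Right circuit unavailable [OR]: Standby accumulator is inoperative=occurs, Redundant electric pump lost=occurs → at least one input occurs → occurs.
System A fails [AND]: Right circuit unavailable=occurs, Aft return filter is inoperative=not → not all inputs occur → does not occur.
Standby system unavailable [AND]: Outboard selector valve is out=not, Shutoff valve malfunctions=occurs → not all inputs occur → does not occur.
Left circuit lost [OR]: South pressure line fails=not, Engine-driven pump offline=not → no input occurs → does not occur.
PTU path lost [OR]: A PTU is out=not, Left circuit lost=not → no input occurs → does not occur.
Aircraft hydraulic pressure lost [OR]: System A fails=not, Standby system unavailable=not, PTU path lost=not → no input occurs → does not occur.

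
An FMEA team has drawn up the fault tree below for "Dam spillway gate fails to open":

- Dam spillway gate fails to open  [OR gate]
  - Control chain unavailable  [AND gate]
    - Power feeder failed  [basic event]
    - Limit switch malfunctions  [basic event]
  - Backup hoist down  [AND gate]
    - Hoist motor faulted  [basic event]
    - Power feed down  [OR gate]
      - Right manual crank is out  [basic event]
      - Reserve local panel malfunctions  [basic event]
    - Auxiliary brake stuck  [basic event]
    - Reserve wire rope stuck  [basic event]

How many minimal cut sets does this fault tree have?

3

Control chain unavailable [AND]: one cut set from each child combined → 1 × 1 = 1 cut set(s).
Power feed down [OR]: union of children's cut sets → 2 cut set(s).
Backup hoist down [AND]: one cut set from each child combined → 1 × 2 × 1 × 1 = 2 cut set(s).
Dam spillway gate fails to open [OR]: union of children's cut sets → 3 cut set(s).
Minimal cut sets: {Limit switch malfunctions, Power feeder failed}; {Auxiliary brake stuck, Hoist motor faulted, Reserve wire rope stuck, Right manual crank is out}; {Auxiliary brake stuck, Hoist motor faulted, Reserve local panel malfunctions, Reserve wire rope stuck}.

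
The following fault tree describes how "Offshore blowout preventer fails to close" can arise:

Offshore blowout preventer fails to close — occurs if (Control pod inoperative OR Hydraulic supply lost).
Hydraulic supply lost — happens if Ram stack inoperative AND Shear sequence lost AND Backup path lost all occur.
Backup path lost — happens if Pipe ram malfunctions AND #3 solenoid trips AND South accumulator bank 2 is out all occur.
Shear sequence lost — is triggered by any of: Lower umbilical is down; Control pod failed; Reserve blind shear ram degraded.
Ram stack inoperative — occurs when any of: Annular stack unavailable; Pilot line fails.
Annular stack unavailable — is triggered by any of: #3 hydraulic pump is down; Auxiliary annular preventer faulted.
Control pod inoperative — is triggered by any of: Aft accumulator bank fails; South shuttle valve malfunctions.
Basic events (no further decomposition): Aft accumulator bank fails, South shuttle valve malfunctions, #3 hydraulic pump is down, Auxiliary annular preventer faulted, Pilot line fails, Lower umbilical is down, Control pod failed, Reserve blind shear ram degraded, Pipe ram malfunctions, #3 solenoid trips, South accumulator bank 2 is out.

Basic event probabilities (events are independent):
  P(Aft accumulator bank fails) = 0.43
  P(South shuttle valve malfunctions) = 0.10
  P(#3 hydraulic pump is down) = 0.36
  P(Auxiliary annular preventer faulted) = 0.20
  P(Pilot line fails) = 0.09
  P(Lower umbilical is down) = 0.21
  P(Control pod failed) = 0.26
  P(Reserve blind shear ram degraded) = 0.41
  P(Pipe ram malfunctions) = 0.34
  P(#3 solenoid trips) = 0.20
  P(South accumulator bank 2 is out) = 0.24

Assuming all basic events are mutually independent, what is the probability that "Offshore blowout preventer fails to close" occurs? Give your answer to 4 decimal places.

0.4899

P(Control pod inoperative) [OR] = 1 − (1−0.43) × (1−0.10) = 0.487000
P(Annular stack unavailable) [OR] = 1 − (1−0.36) × (1−0.20) = 0.488000
P(Ram stack inoperative) [OR] = 1 − (1−0.488000) × (1−0.09) = 0.534080
P(Shear sequence lost) [OR] = 1 − (1−0.21) × (1−0.26) × (1−0.41) = 0.655086
P(Backup path lost) [AND] = 0.34 × 0.20 × 0.24 = 0.016320
P(Hydraulic supply lost) [AND] = 0.534080 × 0.655086 × 0.016320 = 0.005710
P(Offshore blowout preventer fails to close) [OR] = 1 − (1−0.487000) × (1−0.005710) = 0.489929
Rounded to 4 decimal places: P(Offshore blowout preventer fails to close) ≈ 0.4899.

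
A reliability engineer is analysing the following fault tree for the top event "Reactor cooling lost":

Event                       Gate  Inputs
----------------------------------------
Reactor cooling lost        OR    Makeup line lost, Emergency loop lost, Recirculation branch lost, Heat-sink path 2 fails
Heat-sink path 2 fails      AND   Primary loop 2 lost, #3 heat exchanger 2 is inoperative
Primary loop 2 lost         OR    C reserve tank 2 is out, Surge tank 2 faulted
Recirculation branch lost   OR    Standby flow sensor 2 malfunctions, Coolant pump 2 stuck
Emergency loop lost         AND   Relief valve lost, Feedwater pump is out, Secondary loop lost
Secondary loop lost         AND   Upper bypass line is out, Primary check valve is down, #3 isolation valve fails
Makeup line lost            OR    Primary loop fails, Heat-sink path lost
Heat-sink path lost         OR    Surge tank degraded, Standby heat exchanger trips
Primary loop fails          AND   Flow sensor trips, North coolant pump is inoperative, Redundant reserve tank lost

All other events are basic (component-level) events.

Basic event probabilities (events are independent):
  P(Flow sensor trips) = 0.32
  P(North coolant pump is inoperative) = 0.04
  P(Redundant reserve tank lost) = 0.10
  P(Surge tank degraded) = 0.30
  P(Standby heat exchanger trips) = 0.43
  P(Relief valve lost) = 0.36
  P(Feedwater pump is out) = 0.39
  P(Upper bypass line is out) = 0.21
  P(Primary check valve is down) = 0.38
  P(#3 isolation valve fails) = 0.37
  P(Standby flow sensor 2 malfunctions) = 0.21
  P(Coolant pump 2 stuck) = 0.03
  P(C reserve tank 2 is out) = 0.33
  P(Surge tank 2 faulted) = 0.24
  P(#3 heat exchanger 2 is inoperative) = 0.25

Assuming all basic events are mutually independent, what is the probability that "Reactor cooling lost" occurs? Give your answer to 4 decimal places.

0.7332

P(Primary loop fails) [AND] = 0.32 × 0.04 × 0.10 = 0.001280
P(Heat-sink path lost) [OR] = 1 − (1−0.30) × (1−0.43) = 0.601000
P(Makeup line lost) [OR] = 1 − (1−0.001280) × (1−0.601000) = 0.601511
P(Secondary loop lost) [AND] = 0.21 × 0.38 × 0.37 = 0.029526
P(Emergency loop lost) [AND] = 0.36 × 0.39 × 0.029526 = 0.004145
P(Recirculation branch lost) [OR] = 1 − (1−0.21) × (1−0.03) = 0.233700
P(Primary loop 2 lost) [OR] = 1 − (1−0.33) × (1−0.24) = 0.490800
P(Heat-sink path 2 fails) [AND] = 0.490800 × 0.25 = 0.122700
P(Reactor cooling lost) [OR] = 1 − (1−0.601511) × (1−0.004145) × (1−0.233700) × (1−0.122700) = 0.733216
Rounded to 4 decimal places: P(Reactor cooling lost) ≈ 0.7332.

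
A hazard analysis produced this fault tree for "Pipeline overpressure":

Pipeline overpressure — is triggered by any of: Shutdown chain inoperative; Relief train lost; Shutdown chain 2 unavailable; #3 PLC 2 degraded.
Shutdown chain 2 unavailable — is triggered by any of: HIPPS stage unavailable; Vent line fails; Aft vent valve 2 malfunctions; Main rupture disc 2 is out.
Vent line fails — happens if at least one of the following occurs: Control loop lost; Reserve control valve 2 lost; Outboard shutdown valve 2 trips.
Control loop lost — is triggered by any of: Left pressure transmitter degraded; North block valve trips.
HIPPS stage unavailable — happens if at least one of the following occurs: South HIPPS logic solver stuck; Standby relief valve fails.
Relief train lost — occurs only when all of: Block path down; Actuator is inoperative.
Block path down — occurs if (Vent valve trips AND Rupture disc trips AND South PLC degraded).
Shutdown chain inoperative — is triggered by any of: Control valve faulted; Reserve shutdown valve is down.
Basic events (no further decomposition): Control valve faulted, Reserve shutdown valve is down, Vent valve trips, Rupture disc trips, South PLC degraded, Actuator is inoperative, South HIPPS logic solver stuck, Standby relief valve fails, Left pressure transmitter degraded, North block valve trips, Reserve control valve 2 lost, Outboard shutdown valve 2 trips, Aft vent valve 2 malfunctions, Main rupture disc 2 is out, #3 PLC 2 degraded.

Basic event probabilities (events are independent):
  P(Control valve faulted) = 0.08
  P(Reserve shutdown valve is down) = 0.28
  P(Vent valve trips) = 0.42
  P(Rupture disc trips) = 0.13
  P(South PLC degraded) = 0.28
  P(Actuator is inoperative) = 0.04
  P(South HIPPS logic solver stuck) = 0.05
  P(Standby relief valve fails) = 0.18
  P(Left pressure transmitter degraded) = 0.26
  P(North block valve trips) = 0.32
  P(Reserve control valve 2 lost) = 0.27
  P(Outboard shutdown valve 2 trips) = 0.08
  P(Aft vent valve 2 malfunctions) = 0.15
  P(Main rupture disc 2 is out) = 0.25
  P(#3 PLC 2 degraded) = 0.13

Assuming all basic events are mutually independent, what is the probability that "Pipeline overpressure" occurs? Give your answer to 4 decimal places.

P(Shutdown chain inoperative) [OR] = 1 − (1−0.08) × (1−0.28) = 0.337600
P(Block path down) [AND] = 0.42 × 0.13 × 0.28 = 0.015288
P(Relief train lost) [AND] = 0.015288 × 0.04 = 0.000612
P(HIPPS stage unavailable) [OR] = 1 − (1−0.05) × (1−0.18) = 0.221000
P(Control loop lost) [OR] = 1 − (1−0.26) × (1−0.32) = 0.496800
P(Vent line fails) [OR] = 1 − (1−0.496800) × (1−0.27) × (1−0.08) = 0.662051
P(Shutdown chain 2 unavailable) [OR] = 1 − (1−0.221000) × (1−0.662051) × (1−0.15) × (1−0.25) = 0.832170
P(Pipeline overpressure) [OR] = 1 − (1−0.337600) × (1−0.000612) × (1−0.832170) × (1−0.13) = 0.903341
Rounded to 4 decimal places: P(Pipeline overpressure) ≈ 0.9033.

0.9033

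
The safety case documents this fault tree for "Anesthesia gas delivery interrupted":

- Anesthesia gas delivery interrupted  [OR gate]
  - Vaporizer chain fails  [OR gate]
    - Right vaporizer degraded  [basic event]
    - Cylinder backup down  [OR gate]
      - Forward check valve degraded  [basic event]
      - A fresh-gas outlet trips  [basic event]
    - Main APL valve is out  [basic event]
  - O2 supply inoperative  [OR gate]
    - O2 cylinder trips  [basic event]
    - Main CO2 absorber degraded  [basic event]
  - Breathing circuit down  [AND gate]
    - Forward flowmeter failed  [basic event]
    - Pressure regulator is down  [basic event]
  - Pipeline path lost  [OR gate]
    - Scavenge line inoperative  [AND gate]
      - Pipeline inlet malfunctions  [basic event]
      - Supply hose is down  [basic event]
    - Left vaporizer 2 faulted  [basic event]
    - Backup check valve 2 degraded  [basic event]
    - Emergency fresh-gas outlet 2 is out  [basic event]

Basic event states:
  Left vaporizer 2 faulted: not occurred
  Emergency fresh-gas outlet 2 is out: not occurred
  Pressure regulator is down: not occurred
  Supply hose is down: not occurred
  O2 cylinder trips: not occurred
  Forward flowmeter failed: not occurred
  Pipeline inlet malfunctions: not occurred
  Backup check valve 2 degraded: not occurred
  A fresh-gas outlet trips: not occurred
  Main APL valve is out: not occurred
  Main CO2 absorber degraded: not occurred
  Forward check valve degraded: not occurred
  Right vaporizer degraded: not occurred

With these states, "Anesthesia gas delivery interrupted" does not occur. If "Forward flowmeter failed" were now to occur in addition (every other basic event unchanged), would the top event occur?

No

Counterfactual: set "Forward flowmeter failed" to occurred.
Cylinder backup down [OR]: Forward check valve degraded=not, A fresh-gas outlet trips=not → no input occurs → does not occur.
Vaporizer chain fails [OR]: Right vaporizer degraded=not, Cylinder backup down=not, Main APL valve is out=not → no input occurs → does not occur.
O2 supply inoperative [OR]: O2 cylinder trips=not, Main CO2 absorber degraded=not → no input occurs → does not occur.
Breathing circuit down [AND]: Forward flowmeter failed=occurs, Pressure regulator is down=not → not all inputs occur → does not occur.
Scavenge line inoperative [AND]: Pipeline inlet malfunctions=not, Supply hose is down=not → not all inputs occur → does not occur.
Pipeline path lost [OR]: Scavenge line inoperative=not, Left vaporizer 2 faulted=not, Backup check valve 2 degraded=not, Emergency fresh-gas outlet 2 is out=not → no input occurs → does not occur.
Anesthesia gas delivery interrupted [OR]: Vaporizer chain fails=not, O2 supply inoperative=not, Breathing circuit down=not, Pipeline path lost=not → no input occurs → does not occur.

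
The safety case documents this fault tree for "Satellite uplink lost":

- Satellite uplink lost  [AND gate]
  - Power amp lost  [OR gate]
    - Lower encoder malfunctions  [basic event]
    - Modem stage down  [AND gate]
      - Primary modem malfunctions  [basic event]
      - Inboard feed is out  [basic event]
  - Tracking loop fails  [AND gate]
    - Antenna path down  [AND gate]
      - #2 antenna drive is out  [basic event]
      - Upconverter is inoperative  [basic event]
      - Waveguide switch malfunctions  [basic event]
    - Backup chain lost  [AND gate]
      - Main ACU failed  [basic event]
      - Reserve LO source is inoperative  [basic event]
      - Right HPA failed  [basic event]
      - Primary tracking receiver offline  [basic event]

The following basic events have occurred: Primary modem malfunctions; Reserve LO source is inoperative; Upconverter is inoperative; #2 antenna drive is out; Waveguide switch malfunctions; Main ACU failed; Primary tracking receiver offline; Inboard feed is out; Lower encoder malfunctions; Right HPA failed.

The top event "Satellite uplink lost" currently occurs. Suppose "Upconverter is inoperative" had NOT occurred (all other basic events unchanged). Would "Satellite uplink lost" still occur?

No

Counterfactual: set "Upconverter is inoperative" to not occurred.
Modem stage down [AND]: Primary modem malfunctions=occurs, Inboard feed is out=occurs → all inputs occur → occurs.
Power amp lost [OR]: Lower encoder malfunctions=occurs, Modem stage down=occurs → at least one input occurs → occurs.
Antenna path down [AND]: #2 antenna drive is out=occurs, Upconverter is inoperative=not, Waveguide switch malfunctions=occurs → not all inputs occur → does not occur.
Backup chain lost [AND]: Main ACU failed=occurs, Reserve LO source is inoperative=occurs, Right HPA failed=occurs, Primary tracking receiver offline=occurs → all inputs occur → occurs.
Tracking loop fails [AND]: Antenna path down=not, Backup chain lost=occurs → not all inputs occur → does not occur.
Satellite uplink lost [AND]: Power amp lost=occurs, Tracking loop fails=not → not all inputs occur → does not occur.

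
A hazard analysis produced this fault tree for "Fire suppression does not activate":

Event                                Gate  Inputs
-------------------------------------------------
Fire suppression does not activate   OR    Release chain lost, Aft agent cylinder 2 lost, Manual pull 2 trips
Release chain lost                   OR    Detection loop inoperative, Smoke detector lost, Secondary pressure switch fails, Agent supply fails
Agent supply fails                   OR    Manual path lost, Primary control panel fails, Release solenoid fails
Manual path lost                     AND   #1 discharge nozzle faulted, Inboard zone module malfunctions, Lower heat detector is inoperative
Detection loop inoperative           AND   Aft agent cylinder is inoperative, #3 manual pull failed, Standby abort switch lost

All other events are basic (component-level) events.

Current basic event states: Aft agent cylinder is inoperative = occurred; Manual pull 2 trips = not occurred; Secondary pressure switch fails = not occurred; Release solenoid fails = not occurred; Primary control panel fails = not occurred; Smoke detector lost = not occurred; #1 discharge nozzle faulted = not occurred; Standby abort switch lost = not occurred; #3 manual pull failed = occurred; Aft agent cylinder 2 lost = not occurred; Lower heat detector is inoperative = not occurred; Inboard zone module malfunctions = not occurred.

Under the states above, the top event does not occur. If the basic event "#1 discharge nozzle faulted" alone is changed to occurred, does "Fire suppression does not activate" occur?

No

Counterfactual: set "#1 discharge nozzle faulted" to occurred.
Detection loop inoperative [AND]: Aft agent cylinder is inoperative=occurs, #3 manual pull failed=occurs, Standby abort switch lost=not → not all inputs occur → does not occur.
Manual path lost [AND]: #1 discharge nozzle faulted=occurs, Inboard zone module malfunctions=not, Lower heat detector is inoperative=not → not all inputs occur → does not occur.
Agent supply fails [OR]: Manual path lost=not, Primary control panel fails=not, Release solenoid fails=not → no input occurs → does not occur.
Release chain lost [OR]: Detection loop inoperative=not, Smoke detector lost=not, Secondary pressure switch fails=not, Agent supply fails=not → no input occurs → does not occur.
Fire suppression does not activate [OR]: Release chain lost=not, Aft agent cylinder 2 lost=not, Manual pull 2 trips=not → no input occurs → does not occur.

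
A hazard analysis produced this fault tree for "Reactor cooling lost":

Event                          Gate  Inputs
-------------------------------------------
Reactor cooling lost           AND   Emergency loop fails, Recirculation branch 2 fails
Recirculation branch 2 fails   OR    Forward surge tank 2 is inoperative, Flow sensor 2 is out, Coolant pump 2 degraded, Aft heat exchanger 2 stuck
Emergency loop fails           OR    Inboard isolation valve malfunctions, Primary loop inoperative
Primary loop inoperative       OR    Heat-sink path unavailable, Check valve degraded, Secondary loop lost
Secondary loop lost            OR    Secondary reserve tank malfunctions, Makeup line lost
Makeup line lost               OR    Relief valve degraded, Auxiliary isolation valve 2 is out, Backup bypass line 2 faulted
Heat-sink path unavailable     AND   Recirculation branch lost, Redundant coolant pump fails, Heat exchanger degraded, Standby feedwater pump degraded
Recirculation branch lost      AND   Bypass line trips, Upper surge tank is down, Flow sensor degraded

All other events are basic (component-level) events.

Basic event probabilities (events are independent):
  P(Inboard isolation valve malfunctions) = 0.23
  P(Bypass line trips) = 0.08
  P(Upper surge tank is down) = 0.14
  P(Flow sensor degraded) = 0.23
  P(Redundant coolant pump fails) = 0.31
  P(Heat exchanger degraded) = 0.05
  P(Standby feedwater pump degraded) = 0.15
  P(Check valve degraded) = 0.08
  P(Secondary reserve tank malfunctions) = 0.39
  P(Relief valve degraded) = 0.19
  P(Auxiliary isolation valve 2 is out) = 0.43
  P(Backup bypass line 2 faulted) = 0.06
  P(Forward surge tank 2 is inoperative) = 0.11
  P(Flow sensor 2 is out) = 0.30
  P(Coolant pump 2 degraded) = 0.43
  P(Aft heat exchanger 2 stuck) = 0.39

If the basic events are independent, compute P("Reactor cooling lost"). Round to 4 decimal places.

0.6365

P(Recirculation branch lost) [AND] = 0.08 × 0.14 × 0.23 = 0.002576
P(Heat-sink path unavailable) [AND] = 0.002576 × 0.31 × 0.05 × 0.15 = 0.000006
P(Makeup line lost) [OR] = 1 − (1−0.19) × (1−0.43) × (1−0.06) = 0.566002
P(Secondary loop lost) [OR] = 1 − (1−0.39) × (1−0.566002) = 0.735261
P(Primary loop inoperative) [OR] = 1 − (1−0.000006) × (1−0.08) × (1−0.735261) = 0.756442
P(Emergency loop fails) [OR] = 1 − (1−0.23) × (1−0.756442) = 0.812460
P(Recirculation branch 2 fails) [OR] = 1 − (1−0.11) × (1−0.30) × (1−0.43) × (1−0.39) = 0.783383
P(Reactor cooling lost) [AND] = 0.812460 × 0.783383 = 0.636467
Rounded to 4 decimal places: P(Reactor cooling lost) ≈ 0.6365.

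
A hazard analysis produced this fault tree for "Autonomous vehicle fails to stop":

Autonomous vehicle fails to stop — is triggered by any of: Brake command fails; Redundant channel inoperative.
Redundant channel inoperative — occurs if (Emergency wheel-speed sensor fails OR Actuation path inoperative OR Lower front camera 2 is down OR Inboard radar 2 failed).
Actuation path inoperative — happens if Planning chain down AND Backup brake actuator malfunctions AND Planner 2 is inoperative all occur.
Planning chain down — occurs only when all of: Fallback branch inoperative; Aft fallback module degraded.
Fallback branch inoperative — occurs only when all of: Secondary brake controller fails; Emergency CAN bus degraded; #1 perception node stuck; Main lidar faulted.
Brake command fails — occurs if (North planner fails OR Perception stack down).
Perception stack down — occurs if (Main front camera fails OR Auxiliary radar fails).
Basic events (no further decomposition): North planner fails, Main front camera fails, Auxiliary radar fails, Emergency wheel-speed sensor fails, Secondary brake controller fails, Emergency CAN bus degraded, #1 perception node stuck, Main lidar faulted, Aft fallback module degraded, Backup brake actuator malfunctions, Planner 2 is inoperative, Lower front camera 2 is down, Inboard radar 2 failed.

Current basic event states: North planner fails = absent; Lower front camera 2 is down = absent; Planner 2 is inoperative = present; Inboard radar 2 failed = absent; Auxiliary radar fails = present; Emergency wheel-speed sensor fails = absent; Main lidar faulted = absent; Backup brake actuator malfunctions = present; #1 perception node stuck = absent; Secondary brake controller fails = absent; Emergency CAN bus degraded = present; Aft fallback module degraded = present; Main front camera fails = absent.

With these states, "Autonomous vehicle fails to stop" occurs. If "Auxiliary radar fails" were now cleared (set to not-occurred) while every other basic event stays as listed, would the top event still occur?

Counterfactual: set "Auxiliary radar fails" to not occurred.
Perception stack down [OR]: Main front camera fails=not, Auxiliary radar fails=not → no input occurs → does not occur.
Brake command fails [OR]: North planner fails=not, Perception stack down=not → no input occurs → does not occur.
Fallback branch inoperative [AND]: Secondary brake controller fails=not, Emergency CAN bus degraded=occurs, #1 perception node stuck=not, Main lidar faulted=not → not all inputs occur → does not occur.
Planning chain down [AND]: Fallback branch inoperative=not, Aft fallback module degraded=occurs → not all inputs occur → does not occur.
Actuation path inoperative [AND]: Planning chain down=not, Backup brake actuator malfunctions=occurs, Planner 2 is inoperative=occurs → not all inputs occur → does not occur.
Redundant channel inoperative [OR]: Emergency wheel-speed sensor fails=not, Actuation path inoperative=not, Lower front camera 2 is down=not, Inboard radar 2 failed=not → no input occurs → does not occur.
Autonomous vehicle fails to stop [OR]: Brake command fails=not, Redundant channel inoperative=not → no input occurs → does not occur.

No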